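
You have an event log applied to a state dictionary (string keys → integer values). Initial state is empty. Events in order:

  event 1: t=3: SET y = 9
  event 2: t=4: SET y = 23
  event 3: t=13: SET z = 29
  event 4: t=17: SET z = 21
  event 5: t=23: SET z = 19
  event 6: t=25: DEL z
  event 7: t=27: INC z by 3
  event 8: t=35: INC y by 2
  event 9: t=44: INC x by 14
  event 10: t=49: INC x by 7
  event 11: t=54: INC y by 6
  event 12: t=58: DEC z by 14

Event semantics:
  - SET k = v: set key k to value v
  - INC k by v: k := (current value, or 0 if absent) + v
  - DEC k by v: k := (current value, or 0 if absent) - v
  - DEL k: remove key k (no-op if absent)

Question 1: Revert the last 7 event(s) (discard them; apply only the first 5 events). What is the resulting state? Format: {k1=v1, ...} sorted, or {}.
Keep first 5 events (discard last 7):
  after event 1 (t=3: SET y = 9): {y=9}
  after event 2 (t=4: SET y = 23): {y=23}
  after event 3 (t=13: SET z = 29): {y=23, z=29}
  after event 4 (t=17: SET z = 21): {y=23, z=21}
  after event 5 (t=23: SET z = 19): {y=23, z=19}

Answer: {y=23, z=19}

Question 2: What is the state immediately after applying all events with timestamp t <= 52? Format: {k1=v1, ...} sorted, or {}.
Answer: {x=21, y=25, z=3}

Derivation:
Apply events with t <= 52 (10 events):
  after event 1 (t=3: SET y = 9): {y=9}
  after event 2 (t=4: SET y = 23): {y=23}
  after event 3 (t=13: SET z = 29): {y=23, z=29}
  after event 4 (t=17: SET z = 21): {y=23, z=21}
  after event 5 (t=23: SET z = 19): {y=23, z=19}
  after event 6 (t=25: DEL z): {y=23}
  after event 7 (t=27: INC z by 3): {y=23, z=3}
  after event 8 (t=35: INC y by 2): {y=25, z=3}
  after event 9 (t=44: INC x by 14): {x=14, y=25, z=3}
  after event 10 (t=49: INC x by 7): {x=21, y=25, z=3}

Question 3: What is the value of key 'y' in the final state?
Track key 'y' through all 12 events:
  event 1 (t=3: SET y = 9): y (absent) -> 9
  event 2 (t=4: SET y = 23): y 9 -> 23
  event 3 (t=13: SET z = 29): y unchanged
  event 4 (t=17: SET z = 21): y unchanged
  event 5 (t=23: SET z = 19): y unchanged
  event 6 (t=25: DEL z): y unchanged
  event 7 (t=27: INC z by 3): y unchanged
  event 8 (t=35: INC y by 2): y 23 -> 25
  event 9 (t=44: INC x by 14): y unchanged
  event 10 (t=49: INC x by 7): y unchanged
  event 11 (t=54: INC y by 6): y 25 -> 31
  event 12 (t=58: DEC z by 14): y unchanged
Final: y = 31

Answer: 31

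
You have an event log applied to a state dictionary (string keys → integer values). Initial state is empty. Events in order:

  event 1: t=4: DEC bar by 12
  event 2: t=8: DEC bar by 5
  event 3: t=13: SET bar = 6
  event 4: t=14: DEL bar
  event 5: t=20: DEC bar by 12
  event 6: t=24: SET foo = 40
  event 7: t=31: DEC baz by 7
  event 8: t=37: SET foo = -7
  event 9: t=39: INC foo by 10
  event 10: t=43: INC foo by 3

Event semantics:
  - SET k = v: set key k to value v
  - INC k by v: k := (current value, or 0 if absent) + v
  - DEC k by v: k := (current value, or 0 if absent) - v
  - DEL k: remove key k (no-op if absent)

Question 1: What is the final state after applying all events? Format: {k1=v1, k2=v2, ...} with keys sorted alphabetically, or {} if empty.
  after event 1 (t=4: DEC bar by 12): {bar=-12}
  after event 2 (t=8: DEC bar by 5): {bar=-17}
  after event 3 (t=13: SET bar = 6): {bar=6}
  after event 4 (t=14: DEL bar): {}
  after event 5 (t=20: DEC bar by 12): {bar=-12}
  after event 6 (t=24: SET foo = 40): {bar=-12, foo=40}
  after event 7 (t=31: DEC baz by 7): {bar=-12, baz=-7, foo=40}
  after event 8 (t=37: SET foo = -7): {bar=-12, baz=-7, foo=-7}
  after event 9 (t=39: INC foo by 10): {bar=-12, baz=-7, foo=3}
  after event 10 (t=43: INC foo by 3): {bar=-12, baz=-7, foo=6}

Answer: {bar=-12, baz=-7, foo=6}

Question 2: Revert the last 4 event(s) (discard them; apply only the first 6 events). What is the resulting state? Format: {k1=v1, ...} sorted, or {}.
Keep first 6 events (discard last 4):
  after event 1 (t=4: DEC bar by 12): {bar=-12}
  after event 2 (t=8: DEC bar by 5): {bar=-17}
  after event 3 (t=13: SET bar = 6): {bar=6}
  after event 4 (t=14: DEL bar): {}
  after event 5 (t=20: DEC bar by 12): {bar=-12}
  after event 6 (t=24: SET foo = 40): {bar=-12, foo=40}

Answer: {bar=-12, foo=40}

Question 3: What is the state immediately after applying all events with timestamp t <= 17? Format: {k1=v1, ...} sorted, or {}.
Answer: {}

Derivation:
Apply events with t <= 17 (4 events):
  after event 1 (t=4: DEC bar by 12): {bar=-12}
  after event 2 (t=8: DEC bar by 5): {bar=-17}
  after event 3 (t=13: SET bar = 6): {bar=6}
  after event 4 (t=14: DEL bar): {}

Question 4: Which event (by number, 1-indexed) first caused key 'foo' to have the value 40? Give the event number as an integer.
Answer: 6

Derivation:
Looking for first event where foo becomes 40:
  event 6: foo (absent) -> 40  <-- first match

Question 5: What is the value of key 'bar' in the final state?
Track key 'bar' through all 10 events:
  event 1 (t=4: DEC bar by 12): bar (absent) -> -12
  event 2 (t=8: DEC bar by 5): bar -12 -> -17
  event 3 (t=13: SET bar = 6): bar -17 -> 6
  event 4 (t=14: DEL bar): bar 6 -> (absent)
  event 5 (t=20: DEC bar by 12): bar (absent) -> -12
  event 6 (t=24: SET foo = 40): bar unchanged
  event 7 (t=31: DEC baz by 7): bar unchanged
  event 8 (t=37: SET foo = -7): bar unchanged
  event 9 (t=39: INC foo by 10): bar unchanged
  event 10 (t=43: INC foo by 3): bar unchanged
Final: bar = -12

Answer: -12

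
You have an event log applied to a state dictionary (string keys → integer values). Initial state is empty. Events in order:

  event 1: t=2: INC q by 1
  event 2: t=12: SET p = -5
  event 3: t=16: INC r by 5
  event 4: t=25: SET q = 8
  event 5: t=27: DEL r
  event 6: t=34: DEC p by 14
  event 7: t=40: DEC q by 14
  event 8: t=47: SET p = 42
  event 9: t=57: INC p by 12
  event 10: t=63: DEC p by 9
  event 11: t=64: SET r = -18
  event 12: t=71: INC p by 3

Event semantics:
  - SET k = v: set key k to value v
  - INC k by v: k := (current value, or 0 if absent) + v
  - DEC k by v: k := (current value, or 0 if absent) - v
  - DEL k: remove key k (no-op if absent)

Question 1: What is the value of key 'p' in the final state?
Track key 'p' through all 12 events:
  event 1 (t=2: INC q by 1): p unchanged
  event 2 (t=12: SET p = -5): p (absent) -> -5
  event 3 (t=16: INC r by 5): p unchanged
  event 4 (t=25: SET q = 8): p unchanged
  event 5 (t=27: DEL r): p unchanged
  event 6 (t=34: DEC p by 14): p -5 -> -19
  event 7 (t=40: DEC q by 14): p unchanged
  event 8 (t=47: SET p = 42): p -19 -> 42
  event 9 (t=57: INC p by 12): p 42 -> 54
  event 10 (t=63: DEC p by 9): p 54 -> 45
  event 11 (t=64: SET r = -18): p unchanged
  event 12 (t=71: INC p by 3): p 45 -> 48
Final: p = 48

Answer: 48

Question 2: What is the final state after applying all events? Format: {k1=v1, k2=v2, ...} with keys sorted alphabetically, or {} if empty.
Answer: {p=48, q=-6, r=-18}

Derivation:
  after event 1 (t=2: INC q by 1): {q=1}
  after event 2 (t=12: SET p = -5): {p=-5, q=1}
  after event 3 (t=16: INC r by 5): {p=-5, q=1, r=5}
  after event 4 (t=25: SET q = 8): {p=-5, q=8, r=5}
  after event 5 (t=27: DEL r): {p=-5, q=8}
  after event 6 (t=34: DEC p by 14): {p=-19, q=8}
  after event 7 (t=40: DEC q by 14): {p=-19, q=-6}
  after event 8 (t=47: SET p = 42): {p=42, q=-6}
  after event 9 (t=57: INC p by 12): {p=54, q=-6}
  after event 10 (t=63: DEC p by 9): {p=45, q=-6}
  after event 11 (t=64: SET r = -18): {p=45, q=-6, r=-18}
  after event 12 (t=71: INC p by 3): {p=48, q=-6, r=-18}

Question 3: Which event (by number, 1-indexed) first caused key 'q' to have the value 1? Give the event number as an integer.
Answer: 1

Derivation:
Looking for first event where q becomes 1:
  event 1: q (absent) -> 1  <-- first match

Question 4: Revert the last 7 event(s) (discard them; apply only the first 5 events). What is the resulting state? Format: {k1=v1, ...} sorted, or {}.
Keep first 5 events (discard last 7):
  after event 1 (t=2: INC q by 1): {q=1}
  after event 2 (t=12: SET p = -5): {p=-5, q=1}
  after event 3 (t=16: INC r by 5): {p=-5, q=1, r=5}
  after event 4 (t=25: SET q = 8): {p=-5, q=8, r=5}
  after event 5 (t=27: DEL r): {p=-5, q=8}

Answer: {p=-5, q=8}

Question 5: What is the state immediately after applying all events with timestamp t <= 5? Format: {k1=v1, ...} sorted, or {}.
Answer: {q=1}

Derivation:
Apply events with t <= 5 (1 events):
  after event 1 (t=2: INC q by 1): {q=1}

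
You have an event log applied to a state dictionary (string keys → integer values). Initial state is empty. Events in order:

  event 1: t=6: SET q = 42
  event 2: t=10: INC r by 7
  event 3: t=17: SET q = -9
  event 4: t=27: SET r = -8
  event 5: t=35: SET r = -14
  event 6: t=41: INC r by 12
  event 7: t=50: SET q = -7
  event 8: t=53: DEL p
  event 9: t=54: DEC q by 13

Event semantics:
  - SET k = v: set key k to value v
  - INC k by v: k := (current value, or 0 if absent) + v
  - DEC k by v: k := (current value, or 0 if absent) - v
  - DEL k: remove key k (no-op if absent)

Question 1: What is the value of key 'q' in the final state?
Track key 'q' through all 9 events:
  event 1 (t=6: SET q = 42): q (absent) -> 42
  event 2 (t=10: INC r by 7): q unchanged
  event 3 (t=17: SET q = -9): q 42 -> -9
  event 4 (t=27: SET r = -8): q unchanged
  event 5 (t=35: SET r = -14): q unchanged
  event 6 (t=41: INC r by 12): q unchanged
  event 7 (t=50: SET q = -7): q -9 -> -7
  event 8 (t=53: DEL p): q unchanged
  event 9 (t=54: DEC q by 13): q -7 -> -20
Final: q = -20

Answer: -20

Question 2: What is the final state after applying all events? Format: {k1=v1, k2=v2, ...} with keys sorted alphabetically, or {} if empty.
Answer: {q=-20, r=-2}

Derivation:
  after event 1 (t=6: SET q = 42): {q=42}
  after event 2 (t=10: INC r by 7): {q=42, r=7}
  after event 3 (t=17: SET q = -9): {q=-9, r=7}
  after event 4 (t=27: SET r = -8): {q=-9, r=-8}
  after event 5 (t=35: SET r = -14): {q=-9, r=-14}
  after event 6 (t=41: INC r by 12): {q=-9, r=-2}
  after event 7 (t=50: SET q = -7): {q=-7, r=-2}
  after event 8 (t=53: DEL p): {q=-7, r=-2}
  after event 9 (t=54: DEC q by 13): {q=-20, r=-2}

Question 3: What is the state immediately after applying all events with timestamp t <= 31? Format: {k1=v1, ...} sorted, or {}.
Apply events with t <= 31 (4 events):
  after event 1 (t=6: SET q = 42): {q=42}
  after event 2 (t=10: INC r by 7): {q=42, r=7}
  after event 3 (t=17: SET q = -9): {q=-9, r=7}
  after event 4 (t=27: SET r = -8): {q=-9, r=-8}

Answer: {q=-9, r=-8}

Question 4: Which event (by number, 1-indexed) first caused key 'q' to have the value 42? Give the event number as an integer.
Answer: 1

Derivation:
Looking for first event where q becomes 42:
  event 1: q (absent) -> 42  <-- first match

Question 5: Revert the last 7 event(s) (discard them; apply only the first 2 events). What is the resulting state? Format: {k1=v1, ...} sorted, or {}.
Answer: {q=42, r=7}

Derivation:
Keep first 2 events (discard last 7):
  after event 1 (t=6: SET q = 42): {q=42}
  after event 2 (t=10: INC r by 7): {q=42, r=7}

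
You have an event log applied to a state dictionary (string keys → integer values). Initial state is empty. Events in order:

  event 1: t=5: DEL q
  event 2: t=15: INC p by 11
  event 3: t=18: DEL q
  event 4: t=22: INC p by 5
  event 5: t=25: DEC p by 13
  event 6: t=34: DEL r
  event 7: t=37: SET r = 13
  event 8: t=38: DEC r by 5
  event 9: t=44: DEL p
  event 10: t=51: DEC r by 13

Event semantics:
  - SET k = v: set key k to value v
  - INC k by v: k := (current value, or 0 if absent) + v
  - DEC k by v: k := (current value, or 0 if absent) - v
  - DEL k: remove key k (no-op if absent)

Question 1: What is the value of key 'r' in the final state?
Track key 'r' through all 10 events:
  event 1 (t=5: DEL q): r unchanged
  event 2 (t=15: INC p by 11): r unchanged
  event 3 (t=18: DEL q): r unchanged
  event 4 (t=22: INC p by 5): r unchanged
  event 5 (t=25: DEC p by 13): r unchanged
  event 6 (t=34: DEL r): r (absent) -> (absent)
  event 7 (t=37: SET r = 13): r (absent) -> 13
  event 8 (t=38: DEC r by 5): r 13 -> 8
  event 9 (t=44: DEL p): r unchanged
  event 10 (t=51: DEC r by 13): r 8 -> -5
Final: r = -5

Answer: -5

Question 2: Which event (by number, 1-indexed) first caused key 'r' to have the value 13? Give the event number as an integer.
Answer: 7

Derivation:
Looking for first event where r becomes 13:
  event 7: r (absent) -> 13  <-- first match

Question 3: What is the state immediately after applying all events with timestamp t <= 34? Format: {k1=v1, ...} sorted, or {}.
Answer: {p=3}

Derivation:
Apply events with t <= 34 (6 events):
  after event 1 (t=5: DEL q): {}
  after event 2 (t=15: INC p by 11): {p=11}
  after event 3 (t=18: DEL q): {p=11}
  after event 4 (t=22: INC p by 5): {p=16}
  after event 5 (t=25: DEC p by 13): {p=3}
  after event 6 (t=34: DEL r): {p=3}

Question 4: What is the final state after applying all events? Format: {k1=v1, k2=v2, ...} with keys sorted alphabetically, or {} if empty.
Answer: {r=-5}

Derivation:
  after event 1 (t=5: DEL q): {}
  after event 2 (t=15: INC p by 11): {p=11}
  after event 3 (t=18: DEL q): {p=11}
  after event 4 (t=22: INC p by 5): {p=16}
  after event 5 (t=25: DEC p by 13): {p=3}
  after event 6 (t=34: DEL r): {p=3}
  after event 7 (t=37: SET r = 13): {p=3, r=13}
  after event 8 (t=38: DEC r by 5): {p=3, r=8}
  after event 9 (t=44: DEL p): {r=8}
  after event 10 (t=51: DEC r by 13): {r=-5}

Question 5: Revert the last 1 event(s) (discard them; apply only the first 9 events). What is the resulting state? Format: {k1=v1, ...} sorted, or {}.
Keep first 9 events (discard last 1):
  after event 1 (t=5: DEL q): {}
  after event 2 (t=15: INC p by 11): {p=11}
  after event 3 (t=18: DEL q): {p=11}
  after event 4 (t=22: INC p by 5): {p=16}
  after event 5 (t=25: DEC p by 13): {p=3}
  after event 6 (t=34: DEL r): {p=3}
  after event 7 (t=37: SET r = 13): {p=3, r=13}
  after event 8 (t=38: DEC r by 5): {p=3, r=8}
  after event 9 (t=44: DEL p): {r=8}

Answer: {r=8}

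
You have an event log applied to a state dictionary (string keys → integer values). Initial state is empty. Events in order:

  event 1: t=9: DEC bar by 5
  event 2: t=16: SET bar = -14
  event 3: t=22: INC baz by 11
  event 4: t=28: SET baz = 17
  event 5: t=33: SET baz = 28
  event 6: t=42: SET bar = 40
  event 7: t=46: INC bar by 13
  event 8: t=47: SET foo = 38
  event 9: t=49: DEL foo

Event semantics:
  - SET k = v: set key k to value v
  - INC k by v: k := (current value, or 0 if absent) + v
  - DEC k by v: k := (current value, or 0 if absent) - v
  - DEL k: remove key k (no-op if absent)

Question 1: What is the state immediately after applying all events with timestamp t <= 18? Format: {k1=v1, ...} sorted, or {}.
Answer: {bar=-14}

Derivation:
Apply events with t <= 18 (2 events):
  after event 1 (t=9: DEC bar by 5): {bar=-5}
  after event 2 (t=16: SET bar = -14): {bar=-14}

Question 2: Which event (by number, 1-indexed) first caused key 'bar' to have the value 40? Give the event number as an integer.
Looking for first event where bar becomes 40:
  event 1: bar = -5
  event 2: bar = -14
  event 3: bar = -14
  event 4: bar = -14
  event 5: bar = -14
  event 6: bar -14 -> 40  <-- first match

Answer: 6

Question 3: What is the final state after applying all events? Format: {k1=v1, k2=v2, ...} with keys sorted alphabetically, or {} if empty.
  after event 1 (t=9: DEC bar by 5): {bar=-5}
  after event 2 (t=16: SET bar = -14): {bar=-14}
  after event 3 (t=22: INC baz by 11): {bar=-14, baz=11}
  after event 4 (t=28: SET baz = 17): {bar=-14, baz=17}
  after event 5 (t=33: SET baz = 28): {bar=-14, baz=28}
  after event 6 (t=42: SET bar = 40): {bar=40, baz=28}
  after event 7 (t=46: INC bar by 13): {bar=53, baz=28}
  after event 8 (t=47: SET foo = 38): {bar=53, baz=28, foo=38}
  after event 9 (t=49: DEL foo): {bar=53, baz=28}

Answer: {bar=53, baz=28}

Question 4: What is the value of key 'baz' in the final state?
Answer: 28

Derivation:
Track key 'baz' through all 9 events:
  event 1 (t=9: DEC bar by 5): baz unchanged
  event 2 (t=16: SET bar = -14): baz unchanged
  event 3 (t=22: INC baz by 11): baz (absent) -> 11
  event 4 (t=28: SET baz = 17): baz 11 -> 17
  event 5 (t=33: SET baz = 28): baz 17 -> 28
  event 6 (t=42: SET bar = 40): baz unchanged
  event 7 (t=46: INC bar by 13): baz unchanged
  event 8 (t=47: SET foo = 38): baz unchanged
  event 9 (t=49: DEL foo): baz unchanged
Final: baz = 28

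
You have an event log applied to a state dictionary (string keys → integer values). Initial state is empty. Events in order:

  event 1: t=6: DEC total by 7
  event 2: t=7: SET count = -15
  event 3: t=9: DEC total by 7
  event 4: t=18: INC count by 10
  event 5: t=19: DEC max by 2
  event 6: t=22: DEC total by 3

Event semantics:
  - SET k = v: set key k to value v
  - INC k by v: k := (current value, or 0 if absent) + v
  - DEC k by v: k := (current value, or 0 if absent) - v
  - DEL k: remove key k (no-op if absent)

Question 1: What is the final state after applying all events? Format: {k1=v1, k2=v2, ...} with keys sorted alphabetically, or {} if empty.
  after event 1 (t=6: DEC total by 7): {total=-7}
  after event 2 (t=7: SET count = -15): {count=-15, total=-7}
  after event 3 (t=9: DEC total by 7): {count=-15, total=-14}
  after event 4 (t=18: INC count by 10): {count=-5, total=-14}
  after event 5 (t=19: DEC max by 2): {count=-5, max=-2, total=-14}
  after event 6 (t=22: DEC total by 3): {count=-5, max=-2, total=-17}

Answer: {count=-5, max=-2, total=-17}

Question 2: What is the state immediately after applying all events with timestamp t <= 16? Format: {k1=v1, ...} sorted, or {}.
Answer: {count=-15, total=-14}

Derivation:
Apply events with t <= 16 (3 events):
  after event 1 (t=6: DEC total by 7): {total=-7}
  after event 2 (t=7: SET count = -15): {count=-15, total=-7}
  after event 3 (t=9: DEC total by 7): {count=-15, total=-14}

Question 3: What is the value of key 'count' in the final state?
Answer: -5

Derivation:
Track key 'count' through all 6 events:
  event 1 (t=6: DEC total by 7): count unchanged
  event 2 (t=7: SET count = -15): count (absent) -> -15
  event 3 (t=9: DEC total by 7): count unchanged
  event 4 (t=18: INC count by 10): count -15 -> -5
  event 5 (t=19: DEC max by 2): count unchanged
  event 6 (t=22: DEC total by 3): count unchanged
Final: count = -5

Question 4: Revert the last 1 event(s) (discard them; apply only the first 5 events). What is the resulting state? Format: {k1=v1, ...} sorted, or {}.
Keep first 5 events (discard last 1):
  after event 1 (t=6: DEC total by 7): {total=-7}
  after event 2 (t=7: SET count = -15): {count=-15, total=-7}
  after event 3 (t=9: DEC total by 7): {count=-15, total=-14}
  after event 4 (t=18: INC count by 10): {count=-5, total=-14}
  after event 5 (t=19: DEC max by 2): {count=-5, max=-2, total=-14}

Answer: {count=-5, max=-2, total=-14}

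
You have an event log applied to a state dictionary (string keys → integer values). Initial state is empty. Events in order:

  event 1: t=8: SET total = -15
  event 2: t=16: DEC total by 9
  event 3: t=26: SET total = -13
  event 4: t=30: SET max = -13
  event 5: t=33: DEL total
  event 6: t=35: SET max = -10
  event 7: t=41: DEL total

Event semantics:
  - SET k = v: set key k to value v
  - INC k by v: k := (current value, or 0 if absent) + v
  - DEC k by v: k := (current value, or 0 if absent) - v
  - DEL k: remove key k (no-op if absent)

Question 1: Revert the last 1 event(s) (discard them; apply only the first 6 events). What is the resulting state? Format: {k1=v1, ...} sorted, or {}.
Keep first 6 events (discard last 1):
  after event 1 (t=8: SET total = -15): {total=-15}
  after event 2 (t=16: DEC total by 9): {total=-24}
  after event 3 (t=26: SET total = -13): {total=-13}
  after event 4 (t=30: SET max = -13): {max=-13, total=-13}
  after event 5 (t=33: DEL total): {max=-13}
  after event 6 (t=35: SET max = -10): {max=-10}

Answer: {max=-10}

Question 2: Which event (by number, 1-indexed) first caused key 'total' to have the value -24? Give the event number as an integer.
Looking for first event where total becomes -24:
  event 1: total = -15
  event 2: total -15 -> -24  <-- first match

Answer: 2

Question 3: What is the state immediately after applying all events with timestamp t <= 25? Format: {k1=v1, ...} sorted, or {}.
Answer: {total=-24}

Derivation:
Apply events with t <= 25 (2 events):
  after event 1 (t=8: SET total = -15): {total=-15}
  after event 2 (t=16: DEC total by 9): {total=-24}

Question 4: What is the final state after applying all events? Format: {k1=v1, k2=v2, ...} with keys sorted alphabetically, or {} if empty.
  after event 1 (t=8: SET total = -15): {total=-15}
  after event 2 (t=16: DEC total by 9): {total=-24}
  after event 3 (t=26: SET total = -13): {total=-13}
  after event 4 (t=30: SET max = -13): {max=-13, total=-13}
  after event 5 (t=33: DEL total): {max=-13}
  after event 6 (t=35: SET max = -10): {max=-10}
  after event 7 (t=41: DEL total): {max=-10}

Answer: {max=-10}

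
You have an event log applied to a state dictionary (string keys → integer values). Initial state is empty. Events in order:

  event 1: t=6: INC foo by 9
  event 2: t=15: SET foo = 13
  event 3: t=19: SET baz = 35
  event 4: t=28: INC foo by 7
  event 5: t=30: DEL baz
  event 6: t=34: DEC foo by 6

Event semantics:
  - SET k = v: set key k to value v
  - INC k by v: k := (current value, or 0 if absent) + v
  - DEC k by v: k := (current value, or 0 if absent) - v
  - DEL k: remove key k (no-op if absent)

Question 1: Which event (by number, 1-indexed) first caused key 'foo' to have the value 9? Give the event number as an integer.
Looking for first event where foo becomes 9:
  event 1: foo (absent) -> 9  <-- first match

Answer: 1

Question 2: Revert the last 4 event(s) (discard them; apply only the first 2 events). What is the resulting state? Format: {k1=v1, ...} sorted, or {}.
Keep first 2 events (discard last 4):
  after event 1 (t=6: INC foo by 9): {foo=9}
  after event 2 (t=15: SET foo = 13): {foo=13}

Answer: {foo=13}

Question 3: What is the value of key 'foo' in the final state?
Track key 'foo' through all 6 events:
  event 1 (t=6: INC foo by 9): foo (absent) -> 9
  event 2 (t=15: SET foo = 13): foo 9 -> 13
  event 3 (t=19: SET baz = 35): foo unchanged
  event 4 (t=28: INC foo by 7): foo 13 -> 20
  event 5 (t=30: DEL baz): foo unchanged
  event 6 (t=34: DEC foo by 6): foo 20 -> 14
Final: foo = 14

Answer: 14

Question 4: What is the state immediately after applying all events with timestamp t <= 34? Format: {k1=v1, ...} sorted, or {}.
Apply events with t <= 34 (6 events):
  after event 1 (t=6: INC foo by 9): {foo=9}
  after event 2 (t=15: SET foo = 13): {foo=13}
  after event 3 (t=19: SET baz = 35): {baz=35, foo=13}
  after event 4 (t=28: INC foo by 7): {baz=35, foo=20}
  after event 5 (t=30: DEL baz): {foo=20}
  after event 6 (t=34: DEC foo by 6): {foo=14}

Answer: {foo=14}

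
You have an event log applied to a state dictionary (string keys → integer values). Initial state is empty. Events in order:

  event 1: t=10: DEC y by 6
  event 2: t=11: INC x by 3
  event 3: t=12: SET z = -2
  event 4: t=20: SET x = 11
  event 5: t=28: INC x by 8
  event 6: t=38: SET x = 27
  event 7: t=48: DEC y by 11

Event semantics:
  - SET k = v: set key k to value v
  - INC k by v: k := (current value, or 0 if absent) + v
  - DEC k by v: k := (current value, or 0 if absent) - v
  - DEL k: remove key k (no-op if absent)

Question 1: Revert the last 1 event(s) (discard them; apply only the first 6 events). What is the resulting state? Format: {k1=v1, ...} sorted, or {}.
Answer: {x=27, y=-6, z=-2}

Derivation:
Keep first 6 events (discard last 1):
  after event 1 (t=10: DEC y by 6): {y=-6}
  after event 2 (t=11: INC x by 3): {x=3, y=-6}
  after event 3 (t=12: SET z = -2): {x=3, y=-6, z=-2}
  after event 4 (t=20: SET x = 11): {x=11, y=-6, z=-2}
  after event 5 (t=28: INC x by 8): {x=19, y=-6, z=-2}
  after event 6 (t=38: SET x = 27): {x=27, y=-6, z=-2}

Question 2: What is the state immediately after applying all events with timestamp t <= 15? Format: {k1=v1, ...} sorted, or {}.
Answer: {x=3, y=-6, z=-2}

Derivation:
Apply events with t <= 15 (3 events):
  after event 1 (t=10: DEC y by 6): {y=-6}
  after event 2 (t=11: INC x by 3): {x=3, y=-6}
  after event 3 (t=12: SET z = -2): {x=3, y=-6, z=-2}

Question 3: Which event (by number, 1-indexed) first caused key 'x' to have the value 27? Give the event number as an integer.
Looking for first event where x becomes 27:
  event 2: x = 3
  event 3: x = 3
  event 4: x = 11
  event 5: x = 19
  event 6: x 19 -> 27  <-- first match

Answer: 6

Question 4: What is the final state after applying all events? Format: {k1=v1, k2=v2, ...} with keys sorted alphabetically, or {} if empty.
  after event 1 (t=10: DEC y by 6): {y=-6}
  after event 2 (t=11: INC x by 3): {x=3, y=-6}
  after event 3 (t=12: SET z = -2): {x=3, y=-6, z=-2}
  after event 4 (t=20: SET x = 11): {x=11, y=-6, z=-2}
  after event 5 (t=28: INC x by 8): {x=19, y=-6, z=-2}
  after event 6 (t=38: SET x = 27): {x=27, y=-6, z=-2}
  after event 7 (t=48: DEC y by 11): {x=27, y=-17, z=-2}

Answer: {x=27, y=-17, z=-2}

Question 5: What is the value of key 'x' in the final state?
Answer: 27

Derivation:
Track key 'x' through all 7 events:
  event 1 (t=10: DEC y by 6): x unchanged
  event 2 (t=11: INC x by 3): x (absent) -> 3
  event 3 (t=12: SET z = -2): x unchanged
  event 4 (t=20: SET x = 11): x 3 -> 11
  event 5 (t=28: INC x by 8): x 11 -> 19
  event 6 (t=38: SET x = 27): x 19 -> 27
  event 7 (t=48: DEC y by 11): x unchanged
Final: x = 27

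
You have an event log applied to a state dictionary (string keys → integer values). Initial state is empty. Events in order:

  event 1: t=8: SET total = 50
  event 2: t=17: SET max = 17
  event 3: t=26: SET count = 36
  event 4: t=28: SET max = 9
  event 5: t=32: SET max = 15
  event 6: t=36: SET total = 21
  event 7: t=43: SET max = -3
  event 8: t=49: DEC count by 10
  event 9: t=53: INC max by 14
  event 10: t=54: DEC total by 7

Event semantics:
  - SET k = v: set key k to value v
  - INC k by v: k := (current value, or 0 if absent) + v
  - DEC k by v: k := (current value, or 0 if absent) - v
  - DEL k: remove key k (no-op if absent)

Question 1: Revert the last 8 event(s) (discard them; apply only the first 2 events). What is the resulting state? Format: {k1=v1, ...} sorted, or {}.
Keep first 2 events (discard last 8):
  after event 1 (t=8: SET total = 50): {total=50}
  after event 2 (t=17: SET max = 17): {max=17, total=50}

Answer: {max=17, total=50}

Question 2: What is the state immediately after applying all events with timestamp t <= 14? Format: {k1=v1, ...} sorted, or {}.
Answer: {total=50}

Derivation:
Apply events with t <= 14 (1 events):
  after event 1 (t=8: SET total = 50): {total=50}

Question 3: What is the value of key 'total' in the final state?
Answer: 14

Derivation:
Track key 'total' through all 10 events:
  event 1 (t=8: SET total = 50): total (absent) -> 50
  event 2 (t=17: SET max = 17): total unchanged
  event 3 (t=26: SET count = 36): total unchanged
  event 4 (t=28: SET max = 9): total unchanged
  event 5 (t=32: SET max = 15): total unchanged
  event 6 (t=36: SET total = 21): total 50 -> 21
  event 7 (t=43: SET max = -3): total unchanged
  event 8 (t=49: DEC count by 10): total unchanged
  event 9 (t=53: INC max by 14): total unchanged
  event 10 (t=54: DEC total by 7): total 21 -> 14
Final: total = 14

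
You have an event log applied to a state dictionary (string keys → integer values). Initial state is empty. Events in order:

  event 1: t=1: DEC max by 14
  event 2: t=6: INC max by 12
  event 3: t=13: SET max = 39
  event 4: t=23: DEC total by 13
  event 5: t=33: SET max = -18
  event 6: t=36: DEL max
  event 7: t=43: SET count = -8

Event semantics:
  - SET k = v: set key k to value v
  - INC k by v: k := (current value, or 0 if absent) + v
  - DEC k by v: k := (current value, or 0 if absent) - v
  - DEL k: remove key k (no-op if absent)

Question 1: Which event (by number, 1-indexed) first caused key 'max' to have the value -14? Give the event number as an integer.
Looking for first event where max becomes -14:
  event 1: max (absent) -> -14  <-- first match

Answer: 1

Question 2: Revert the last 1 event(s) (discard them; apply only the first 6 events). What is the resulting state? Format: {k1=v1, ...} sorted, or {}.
Keep first 6 events (discard last 1):
  after event 1 (t=1: DEC max by 14): {max=-14}
  after event 2 (t=6: INC max by 12): {max=-2}
  after event 3 (t=13: SET max = 39): {max=39}
  after event 4 (t=23: DEC total by 13): {max=39, total=-13}
  after event 5 (t=33: SET max = -18): {max=-18, total=-13}
  after event 6 (t=36: DEL max): {total=-13}

Answer: {total=-13}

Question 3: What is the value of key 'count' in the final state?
Track key 'count' through all 7 events:
  event 1 (t=1: DEC max by 14): count unchanged
  event 2 (t=6: INC max by 12): count unchanged
  event 3 (t=13: SET max = 39): count unchanged
  event 4 (t=23: DEC total by 13): count unchanged
  event 5 (t=33: SET max = -18): count unchanged
  event 6 (t=36: DEL max): count unchanged
  event 7 (t=43: SET count = -8): count (absent) -> -8
Final: count = -8

Answer: -8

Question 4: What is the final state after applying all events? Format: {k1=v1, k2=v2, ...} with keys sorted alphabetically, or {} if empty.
Answer: {count=-8, total=-13}

Derivation:
  after event 1 (t=1: DEC max by 14): {max=-14}
  after event 2 (t=6: INC max by 12): {max=-2}
  after event 3 (t=13: SET max = 39): {max=39}
  after event 4 (t=23: DEC total by 13): {max=39, total=-13}
  after event 5 (t=33: SET max = -18): {max=-18, total=-13}
  after event 6 (t=36: DEL max): {total=-13}
  after event 7 (t=43: SET count = -8): {count=-8, total=-13}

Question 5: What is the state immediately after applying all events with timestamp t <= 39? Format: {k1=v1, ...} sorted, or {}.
Answer: {total=-13}

Derivation:
Apply events with t <= 39 (6 events):
  after event 1 (t=1: DEC max by 14): {max=-14}
  after event 2 (t=6: INC max by 12): {max=-2}
  after event 3 (t=13: SET max = 39): {max=39}
  after event 4 (t=23: DEC total by 13): {max=39, total=-13}
  after event 5 (t=33: SET max = -18): {max=-18, total=-13}
  after event 6 (t=36: DEL max): {total=-13}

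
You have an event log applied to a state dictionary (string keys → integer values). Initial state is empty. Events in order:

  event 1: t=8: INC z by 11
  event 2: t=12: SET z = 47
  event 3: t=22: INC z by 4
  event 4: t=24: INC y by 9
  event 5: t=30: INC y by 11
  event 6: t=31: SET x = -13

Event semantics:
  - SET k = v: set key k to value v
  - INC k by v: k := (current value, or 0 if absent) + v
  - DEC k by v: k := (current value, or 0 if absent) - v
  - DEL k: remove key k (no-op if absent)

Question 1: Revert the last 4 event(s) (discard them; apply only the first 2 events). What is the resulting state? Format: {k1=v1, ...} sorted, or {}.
Answer: {z=47}

Derivation:
Keep first 2 events (discard last 4):
  after event 1 (t=8: INC z by 11): {z=11}
  after event 2 (t=12: SET z = 47): {z=47}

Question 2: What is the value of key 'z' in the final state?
Track key 'z' through all 6 events:
  event 1 (t=8: INC z by 11): z (absent) -> 11
  event 2 (t=12: SET z = 47): z 11 -> 47
  event 3 (t=22: INC z by 4): z 47 -> 51
  event 4 (t=24: INC y by 9): z unchanged
  event 5 (t=30: INC y by 11): z unchanged
  event 6 (t=31: SET x = -13): z unchanged
Final: z = 51

Answer: 51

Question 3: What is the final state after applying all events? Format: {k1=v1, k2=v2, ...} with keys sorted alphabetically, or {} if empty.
  after event 1 (t=8: INC z by 11): {z=11}
  after event 2 (t=12: SET z = 47): {z=47}
  after event 3 (t=22: INC z by 4): {z=51}
  after event 4 (t=24: INC y by 9): {y=9, z=51}
  after event 5 (t=30: INC y by 11): {y=20, z=51}
  after event 6 (t=31: SET x = -13): {x=-13, y=20, z=51}

Answer: {x=-13, y=20, z=51}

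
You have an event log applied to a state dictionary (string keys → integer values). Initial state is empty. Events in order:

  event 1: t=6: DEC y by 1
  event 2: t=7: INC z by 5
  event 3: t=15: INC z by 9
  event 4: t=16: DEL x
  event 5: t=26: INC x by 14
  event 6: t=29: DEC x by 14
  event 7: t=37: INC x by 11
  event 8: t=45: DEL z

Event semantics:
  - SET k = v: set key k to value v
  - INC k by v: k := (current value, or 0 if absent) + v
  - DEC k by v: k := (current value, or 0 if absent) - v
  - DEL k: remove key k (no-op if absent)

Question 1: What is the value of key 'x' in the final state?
Track key 'x' through all 8 events:
  event 1 (t=6: DEC y by 1): x unchanged
  event 2 (t=7: INC z by 5): x unchanged
  event 3 (t=15: INC z by 9): x unchanged
  event 4 (t=16: DEL x): x (absent) -> (absent)
  event 5 (t=26: INC x by 14): x (absent) -> 14
  event 6 (t=29: DEC x by 14): x 14 -> 0
  event 7 (t=37: INC x by 11): x 0 -> 11
  event 8 (t=45: DEL z): x unchanged
Final: x = 11

Answer: 11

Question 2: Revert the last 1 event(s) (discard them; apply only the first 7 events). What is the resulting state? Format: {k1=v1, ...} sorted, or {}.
Keep first 7 events (discard last 1):
  after event 1 (t=6: DEC y by 1): {y=-1}
  after event 2 (t=7: INC z by 5): {y=-1, z=5}
  after event 3 (t=15: INC z by 9): {y=-1, z=14}
  after event 4 (t=16: DEL x): {y=-1, z=14}
  after event 5 (t=26: INC x by 14): {x=14, y=-1, z=14}
  after event 6 (t=29: DEC x by 14): {x=0, y=-1, z=14}
  after event 7 (t=37: INC x by 11): {x=11, y=-1, z=14}

Answer: {x=11, y=-1, z=14}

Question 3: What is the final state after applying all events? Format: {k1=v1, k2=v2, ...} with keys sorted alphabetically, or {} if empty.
  after event 1 (t=6: DEC y by 1): {y=-1}
  after event 2 (t=7: INC z by 5): {y=-1, z=5}
  after event 3 (t=15: INC z by 9): {y=-1, z=14}
  after event 4 (t=16: DEL x): {y=-1, z=14}
  after event 5 (t=26: INC x by 14): {x=14, y=-1, z=14}
  after event 6 (t=29: DEC x by 14): {x=0, y=-1, z=14}
  after event 7 (t=37: INC x by 11): {x=11, y=-1, z=14}
  after event 8 (t=45: DEL z): {x=11, y=-1}

Answer: {x=11, y=-1}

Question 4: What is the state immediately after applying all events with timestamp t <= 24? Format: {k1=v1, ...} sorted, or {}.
Answer: {y=-1, z=14}

Derivation:
Apply events with t <= 24 (4 events):
  after event 1 (t=6: DEC y by 1): {y=-1}
  after event 2 (t=7: INC z by 5): {y=-1, z=5}
  after event 3 (t=15: INC z by 9): {y=-1, z=14}
  after event 4 (t=16: DEL x): {y=-1, z=14}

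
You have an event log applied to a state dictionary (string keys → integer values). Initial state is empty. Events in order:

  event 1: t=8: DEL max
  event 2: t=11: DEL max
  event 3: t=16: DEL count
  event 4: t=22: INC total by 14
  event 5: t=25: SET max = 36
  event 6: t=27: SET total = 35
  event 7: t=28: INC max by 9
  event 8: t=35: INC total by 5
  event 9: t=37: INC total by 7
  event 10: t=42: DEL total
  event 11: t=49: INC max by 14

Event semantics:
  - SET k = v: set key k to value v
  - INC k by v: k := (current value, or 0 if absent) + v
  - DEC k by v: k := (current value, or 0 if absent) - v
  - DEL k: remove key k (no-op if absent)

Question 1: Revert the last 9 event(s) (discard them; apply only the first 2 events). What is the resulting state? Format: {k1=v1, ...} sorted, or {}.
Keep first 2 events (discard last 9):
  after event 1 (t=8: DEL max): {}
  after event 2 (t=11: DEL max): {}

Answer: {}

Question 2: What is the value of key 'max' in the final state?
Answer: 59

Derivation:
Track key 'max' through all 11 events:
  event 1 (t=8: DEL max): max (absent) -> (absent)
  event 2 (t=11: DEL max): max (absent) -> (absent)
  event 3 (t=16: DEL count): max unchanged
  event 4 (t=22: INC total by 14): max unchanged
  event 5 (t=25: SET max = 36): max (absent) -> 36
  event 6 (t=27: SET total = 35): max unchanged
  event 7 (t=28: INC max by 9): max 36 -> 45
  event 8 (t=35: INC total by 5): max unchanged
  event 9 (t=37: INC total by 7): max unchanged
  event 10 (t=42: DEL total): max unchanged
  event 11 (t=49: INC max by 14): max 45 -> 59
Final: max = 59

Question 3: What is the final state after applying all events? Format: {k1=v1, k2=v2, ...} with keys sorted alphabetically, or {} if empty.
Answer: {max=59}

Derivation:
  after event 1 (t=8: DEL max): {}
  after event 2 (t=11: DEL max): {}
  after event 3 (t=16: DEL count): {}
  after event 4 (t=22: INC total by 14): {total=14}
  after event 5 (t=25: SET max = 36): {max=36, total=14}
  after event 6 (t=27: SET total = 35): {max=36, total=35}
  after event 7 (t=28: INC max by 9): {max=45, total=35}
  after event 8 (t=35: INC total by 5): {max=45, total=40}
  after event 9 (t=37: INC total by 7): {max=45, total=47}
  after event 10 (t=42: DEL total): {max=45}
  after event 11 (t=49: INC max by 14): {max=59}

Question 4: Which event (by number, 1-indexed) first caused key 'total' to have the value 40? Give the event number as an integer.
Looking for first event where total becomes 40:
  event 4: total = 14
  event 5: total = 14
  event 6: total = 35
  event 7: total = 35
  event 8: total 35 -> 40  <-- first match

Answer: 8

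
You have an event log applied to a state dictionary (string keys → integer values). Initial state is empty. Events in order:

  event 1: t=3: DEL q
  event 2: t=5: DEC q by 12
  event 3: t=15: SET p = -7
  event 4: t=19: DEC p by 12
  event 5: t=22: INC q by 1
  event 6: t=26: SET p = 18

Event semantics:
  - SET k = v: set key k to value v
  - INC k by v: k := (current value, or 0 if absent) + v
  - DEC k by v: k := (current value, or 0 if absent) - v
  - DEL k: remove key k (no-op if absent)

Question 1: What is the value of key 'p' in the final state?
Track key 'p' through all 6 events:
  event 1 (t=3: DEL q): p unchanged
  event 2 (t=5: DEC q by 12): p unchanged
  event 3 (t=15: SET p = -7): p (absent) -> -7
  event 4 (t=19: DEC p by 12): p -7 -> -19
  event 5 (t=22: INC q by 1): p unchanged
  event 6 (t=26: SET p = 18): p -19 -> 18
Final: p = 18

Answer: 18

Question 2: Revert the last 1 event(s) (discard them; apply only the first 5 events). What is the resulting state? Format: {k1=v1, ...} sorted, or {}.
Keep first 5 events (discard last 1):
  after event 1 (t=3: DEL q): {}
  after event 2 (t=5: DEC q by 12): {q=-12}
  after event 3 (t=15: SET p = -7): {p=-7, q=-12}
  after event 4 (t=19: DEC p by 12): {p=-19, q=-12}
  after event 5 (t=22: INC q by 1): {p=-19, q=-11}

Answer: {p=-19, q=-11}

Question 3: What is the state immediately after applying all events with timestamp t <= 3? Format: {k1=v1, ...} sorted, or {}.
Answer: {}

Derivation:
Apply events with t <= 3 (1 events):
  after event 1 (t=3: DEL q): {}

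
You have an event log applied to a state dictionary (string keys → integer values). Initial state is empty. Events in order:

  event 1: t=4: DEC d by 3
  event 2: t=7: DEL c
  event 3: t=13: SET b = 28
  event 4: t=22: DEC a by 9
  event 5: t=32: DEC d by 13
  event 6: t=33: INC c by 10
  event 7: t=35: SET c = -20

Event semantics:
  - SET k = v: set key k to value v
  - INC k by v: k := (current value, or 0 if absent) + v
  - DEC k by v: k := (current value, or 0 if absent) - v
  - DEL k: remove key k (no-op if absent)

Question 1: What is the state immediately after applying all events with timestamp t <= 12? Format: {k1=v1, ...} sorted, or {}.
Apply events with t <= 12 (2 events):
  after event 1 (t=4: DEC d by 3): {d=-3}
  after event 2 (t=7: DEL c): {d=-3}

Answer: {d=-3}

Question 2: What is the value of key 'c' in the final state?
Track key 'c' through all 7 events:
  event 1 (t=4: DEC d by 3): c unchanged
  event 2 (t=7: DEL c): c (absent) -> (absent)
  event 3 (t=13: SET b = 28): c unchanged
  event 4 (t=22: DEC a by 9): c unchanged
  event 5 (t=32: DEC d by 13): c unchanged
  event 6 (t=33: INC c by 10): c (absent) -> 10
  event 7 (t=35: SET c = -20): c 10 -> -20
Final: c = -20

Answer: -20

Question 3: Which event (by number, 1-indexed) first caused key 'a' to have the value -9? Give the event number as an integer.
Answer: 4

Derivation:
Looking for first event where a becomes -9:
  event 4: a (absent) -> -9  <-- first match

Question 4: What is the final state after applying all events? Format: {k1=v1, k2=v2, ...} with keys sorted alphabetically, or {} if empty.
  after event 1 (t=4: DEC d by 3): {d=-3}
  after event 2 (t=7: DEL c): {d=-3}
  after event 3 (t=13: SET b = 28): {b=28, d=-3}
  after event 4 (t=22: DEC a by 9): {a=-9, b=28, d=-3}
  after event 5 (t=32: DEC d by 13): {a=-9, b=28, d=-16}
  after event 6 (t=33: INC c by 10): {a=-9, b=28, c=10, d=-16}
  after event 7 (t=35: SET c = -20): {a=-9, b=28, c=-20, d=-16}

Answer: {a=-9, b=28, c=-20, d=-16}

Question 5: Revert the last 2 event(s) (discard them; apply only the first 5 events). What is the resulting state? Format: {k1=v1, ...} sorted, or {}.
Keep first 5 events (discard last 2):
  after event 1 (t=4: DEC d by 3): {d=-3}
  after event 2 (t=7: DEL c): {d=-3}
  after event 3 (t=13: SET b = 28): {b=28, d=-3}
  after event 4 (t=22: DEC a by 9): {a=-9, b=28, d=-3}
  after event 5 (t=32: DEC d by 13): {a=-9, b=28, d=-16}

Answer: {a=-9, b=28, d=-16}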